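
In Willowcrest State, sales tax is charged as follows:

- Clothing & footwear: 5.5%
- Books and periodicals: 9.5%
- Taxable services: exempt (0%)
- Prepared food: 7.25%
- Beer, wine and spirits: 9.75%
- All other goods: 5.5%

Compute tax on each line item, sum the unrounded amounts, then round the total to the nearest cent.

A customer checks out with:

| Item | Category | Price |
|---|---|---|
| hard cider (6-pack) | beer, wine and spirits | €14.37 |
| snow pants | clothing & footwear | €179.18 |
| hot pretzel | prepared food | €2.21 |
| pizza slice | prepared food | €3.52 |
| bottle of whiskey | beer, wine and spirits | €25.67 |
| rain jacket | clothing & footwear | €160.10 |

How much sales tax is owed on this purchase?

Hard cider (6-pack) €14.37: beer, wine and spirits → 9.75% → €1.401075
Snow pants €179.18: clothing & footwear → 5.5% → €9.8549
Hot pretzel €2.21: prepared food → 7.25% → €0.160225
Pizza slice €3.52: prepared food → 7.25% → €0.2552
Bottle of whiskey €25.67: beer, wine and spirits → 9.75% → €2.502825
Rain jacket €160.10: clothing & footwear → 5.5% → €8.8055
Unrounded tax sum = €22.979725 → €22.98

€22.98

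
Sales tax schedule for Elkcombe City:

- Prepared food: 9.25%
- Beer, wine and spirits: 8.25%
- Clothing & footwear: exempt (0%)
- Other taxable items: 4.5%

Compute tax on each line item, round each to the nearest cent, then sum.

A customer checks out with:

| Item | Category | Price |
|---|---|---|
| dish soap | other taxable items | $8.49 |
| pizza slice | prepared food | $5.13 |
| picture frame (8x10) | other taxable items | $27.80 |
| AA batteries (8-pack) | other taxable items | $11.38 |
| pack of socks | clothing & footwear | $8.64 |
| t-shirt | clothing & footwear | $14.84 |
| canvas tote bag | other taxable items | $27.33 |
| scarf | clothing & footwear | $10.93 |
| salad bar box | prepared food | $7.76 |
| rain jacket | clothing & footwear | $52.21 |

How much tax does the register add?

Dish soap $8.49: other taxable items → 4.5% → $0.38
Pizza slice $5.13: prepared food → 9.25% → $0.47
Picture frame (8x10) $27.80: other taxable items → 4.5% → $1.25
AA batteries (8-pack) $11.38: other taxable items → 4.5% → $0.51
Pack of socks $8.64: clothing & footwear → 0% → $0.00
T-shirt $14.84: clothing & footwear → 0% → $0.00
Canvas tote bag $27.33: other taxable items → 4.5% → $1.23
Scarf $10.93: clothing & footwear → 0% → $0.00
Salad bar box $7.76: prepared food → 9.25% → $0.72
Rain jacket $52.21: clothing & footwear → 0% → $0.00
Total tax = $0.38 + $0.47 + $1.25 + $0.51 + $1.23 + $0.72 = $4.56

$4.56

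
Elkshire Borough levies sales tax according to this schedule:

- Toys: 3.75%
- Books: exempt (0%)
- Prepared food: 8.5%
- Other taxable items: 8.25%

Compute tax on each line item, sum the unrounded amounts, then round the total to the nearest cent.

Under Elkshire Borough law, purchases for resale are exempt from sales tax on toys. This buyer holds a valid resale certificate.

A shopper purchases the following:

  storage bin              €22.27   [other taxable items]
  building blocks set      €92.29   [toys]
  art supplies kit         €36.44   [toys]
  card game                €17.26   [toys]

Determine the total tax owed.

€1.84

Storage bin €22.27: other taxable items → 8.25% → €1.837275
Building blocks set €92.29: toys, buyer-exempt → 0% → €0.00
Art supplies kit €36.44: toys, buyer-exempt → 0% → €0.00
Card game €17.26: toys, buyer-exempt → 0% → €0.00
Unrounded tax sum = €1.837275 → €1.84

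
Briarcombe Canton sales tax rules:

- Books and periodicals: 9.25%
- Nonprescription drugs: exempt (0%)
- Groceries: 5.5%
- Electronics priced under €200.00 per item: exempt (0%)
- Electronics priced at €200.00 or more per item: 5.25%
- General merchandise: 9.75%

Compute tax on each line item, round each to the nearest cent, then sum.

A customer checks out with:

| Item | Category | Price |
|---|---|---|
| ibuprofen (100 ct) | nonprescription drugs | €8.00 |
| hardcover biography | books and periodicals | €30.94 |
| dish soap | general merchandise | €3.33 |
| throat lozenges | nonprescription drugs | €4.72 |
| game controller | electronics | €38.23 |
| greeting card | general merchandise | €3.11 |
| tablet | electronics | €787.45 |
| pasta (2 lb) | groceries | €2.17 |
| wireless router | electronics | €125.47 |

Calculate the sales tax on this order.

Ibuprofen (100 ct) €8.00: nonprescription drugs → 0% → €0.00
Hardcover biography €30.94: books and periodicals → 9.25% → €2.86
Dish soap €3.33: general merchandise → 9.75% → €0.32
Throat lozenges €4.72: nonprescription drugs → 0% → €0.00
Game controller €38.23: electronics, under €200.00 → 0% → €0.00
Greeting card €3.11: general merchandise → 9.75% → €0.30
Tablet €787.45: electronics, €200.00 or more → 5.25% → €41.34
Pasta (2 lb) €2.17: groceries → 5.5% → €0.12
Wireless router €125.47: electronics, under €200.00 → 0% → €0.00
Total tax = €2.86 + €0.32 + €0.30 + €41.34 + €0.12 = €44.94

€44.94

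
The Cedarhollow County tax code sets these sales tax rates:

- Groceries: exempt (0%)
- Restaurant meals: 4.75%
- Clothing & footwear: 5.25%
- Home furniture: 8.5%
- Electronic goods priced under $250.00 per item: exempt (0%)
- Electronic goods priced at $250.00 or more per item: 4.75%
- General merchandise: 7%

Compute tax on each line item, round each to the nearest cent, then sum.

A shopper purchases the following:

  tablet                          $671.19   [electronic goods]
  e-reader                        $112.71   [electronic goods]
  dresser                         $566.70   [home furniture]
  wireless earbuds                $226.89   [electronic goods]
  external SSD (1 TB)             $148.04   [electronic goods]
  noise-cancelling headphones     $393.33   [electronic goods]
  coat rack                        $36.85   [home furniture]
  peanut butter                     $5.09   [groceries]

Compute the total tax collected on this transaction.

Tablet $671.19: electronic goods, $250.00 or more → 4.75% → $31.88
E-reader $112.71: electronic goods, under $250.00 → 0% → $0.00
Dresser $566.70: home furniture → 8.5% → $48.17
Wireless earbuds $226.89: electronic goods, under $250.00 → 0% → $0.00
External SSD (1 TB) $148.04: electronic goods, under $250.00 → 0% → $0.00
Noise-cancelling headphones $393.33: electronic goods, $250.00 or more → 4.75% → $18.68
Coat rack $36.85: home furniture → 8.5% → $3.13
Peanut butter $5.09: groceries → 0% → $0.00
Total tax = $31.88 + $48.17 + $18.68 + $3.13 = $101.86

$101.86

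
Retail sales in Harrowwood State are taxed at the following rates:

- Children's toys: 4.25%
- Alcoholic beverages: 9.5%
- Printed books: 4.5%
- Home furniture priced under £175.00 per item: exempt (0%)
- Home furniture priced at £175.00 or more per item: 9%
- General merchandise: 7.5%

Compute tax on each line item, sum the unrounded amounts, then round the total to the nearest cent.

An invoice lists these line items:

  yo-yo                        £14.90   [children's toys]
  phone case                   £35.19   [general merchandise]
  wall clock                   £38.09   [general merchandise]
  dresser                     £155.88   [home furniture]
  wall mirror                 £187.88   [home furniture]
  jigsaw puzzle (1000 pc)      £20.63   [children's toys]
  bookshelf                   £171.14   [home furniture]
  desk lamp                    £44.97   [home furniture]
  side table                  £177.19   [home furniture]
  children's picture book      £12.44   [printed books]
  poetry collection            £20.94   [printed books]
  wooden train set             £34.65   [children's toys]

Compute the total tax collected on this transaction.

£42.84

Yo-yo £14.90: children's toys → 4.25% → £0.63325
Phone case £35.19: general merchandise → 7.5% → £2.63925
Wall clock £38.09: general merchandise → 7.5% → £2.85675
Dresser £155.88: home furniture, under £175.00 → 0% → £0.00
Wall mirror £187.88: home furniture, £175.00 or more → 9% → £16.9092
Jigsaw puzzle (1000 pc) £20.63: children's toys → 4.25% → £0.876775
Bookshelf £171.14: home furniture, under £175.00 → 0% → £0.00
Desk lamp £44.97: home furniture, under £175.00 → 0% → £0.00
Side table £177.19: home furniture, £175.00 or more → 9% → £15.9471
Children's picture book £12.44: printed books → 4.5% → £0.5598
Poetry collection £20.94: printed books → 4.5% → £0.9423
Wooden train set £34.65: children's toys → 4.25% → £1.472625
Unrounded tax sum = £42.83705 → £42.84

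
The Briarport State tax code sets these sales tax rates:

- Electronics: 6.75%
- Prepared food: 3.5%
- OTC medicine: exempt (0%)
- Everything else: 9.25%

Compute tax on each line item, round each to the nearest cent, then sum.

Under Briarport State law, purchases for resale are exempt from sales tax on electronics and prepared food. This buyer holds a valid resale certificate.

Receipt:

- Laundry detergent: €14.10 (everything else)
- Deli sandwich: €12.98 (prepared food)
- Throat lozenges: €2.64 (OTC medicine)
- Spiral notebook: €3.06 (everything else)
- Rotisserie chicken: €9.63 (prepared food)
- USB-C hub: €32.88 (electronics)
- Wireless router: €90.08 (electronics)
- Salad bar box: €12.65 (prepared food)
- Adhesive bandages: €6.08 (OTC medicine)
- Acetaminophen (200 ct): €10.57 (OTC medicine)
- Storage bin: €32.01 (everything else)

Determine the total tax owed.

€4.54

Laundry detergent €14.10: everything else → 9.25% → €1.30
Deli sandwich €12.98: prepared food, buyer-exempt → 0% → €0.00
Throat lozenges €2.64: OTC medicine → 0% → €0.00
Spiral notebook €3.06: everything else → 9.25% → €0.28
Rotisserie chicken €9.63: prepared food, buyer-exempt → 0% → €0.00
USB-C hub €32.88: electronics, buyer-exempt → 0% → €0.00
Wireless router €90.08: electronics, buyer-exempt → 0% → €0.00
Salad bar box €12.65: prepared food, buyer-exempt → 0% → €0.00
Adhesive bandages €6.08: OTC medicine → 0% → €0.00
Acetaminophen (200 ct) €10.57: OTC medicine → 0% → €0.00
Storage bin €32.01: everything else → 9.25% → €2.96
Total tax = €1.30 + €0.28 + €2.96 = €4.54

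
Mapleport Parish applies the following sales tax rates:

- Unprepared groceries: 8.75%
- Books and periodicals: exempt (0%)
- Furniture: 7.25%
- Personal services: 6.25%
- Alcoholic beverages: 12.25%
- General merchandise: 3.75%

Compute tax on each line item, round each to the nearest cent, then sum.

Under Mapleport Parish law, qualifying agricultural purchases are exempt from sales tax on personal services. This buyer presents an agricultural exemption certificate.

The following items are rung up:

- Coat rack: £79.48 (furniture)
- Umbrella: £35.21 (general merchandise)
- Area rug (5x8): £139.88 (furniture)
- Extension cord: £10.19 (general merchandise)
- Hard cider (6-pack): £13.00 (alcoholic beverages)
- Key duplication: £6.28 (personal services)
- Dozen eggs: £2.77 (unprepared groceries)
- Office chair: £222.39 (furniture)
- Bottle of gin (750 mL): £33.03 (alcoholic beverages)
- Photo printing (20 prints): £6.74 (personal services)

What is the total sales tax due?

Coat rack £79.48: furniture → 7.25% → £5.76
Umbrella £35.21: general merchandise → 3.75% → £1.32
Area rug (5x8) £139.88: furniture → 7.25% → £10.14
Extension cord £10.19: general merchandise → 3.75% → £0.38
Hard cider (6-pack) £13.00: alcoholic beverages → 12.25% → £1.59
Key duplication £6.28: personal services, buyer-exempt → 0% → £0.00
Dozen eggs £2.77: unprepared groceries → 8.75% → £0.24
Office chair £222.39: furniture → 7.25% → £16.12
Bottle of gin (750 mL) £33.03: alcoholic beverages → 12.25% → £4.05
Photo printing (20 prints) £6.74: personal services, buyer-exempt → 0% → £0.00
Total tax = £5.76 + £1.32 + £10.14 + £0.38 + £1.59 + £0.24 + £16.12 + £4.05 = £39.60

£39.60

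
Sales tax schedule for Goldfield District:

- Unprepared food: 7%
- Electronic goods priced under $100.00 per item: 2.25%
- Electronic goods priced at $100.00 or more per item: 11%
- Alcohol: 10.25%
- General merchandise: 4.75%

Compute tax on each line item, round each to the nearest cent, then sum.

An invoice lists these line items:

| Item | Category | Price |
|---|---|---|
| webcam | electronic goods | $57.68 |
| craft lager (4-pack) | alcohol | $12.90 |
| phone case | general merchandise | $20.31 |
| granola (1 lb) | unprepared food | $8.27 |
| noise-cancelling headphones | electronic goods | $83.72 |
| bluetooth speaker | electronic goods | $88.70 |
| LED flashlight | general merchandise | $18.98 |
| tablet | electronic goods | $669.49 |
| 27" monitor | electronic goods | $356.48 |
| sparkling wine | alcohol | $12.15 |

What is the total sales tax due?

$123.04

Webcam $57.68: electronic goods, under $100.00 → 2.25% → $1.30
Craft lager (4-pack) $12.90: alcohol → 10.25% → $1.32
Phone case $20.31: general merchandise → 4.75% → $0.96
Granola (1 lb) $8.27: unprepared food → 7% → $0.58
Noise-cancelling headphones $83.72: electronic goods, under $100.00 → 2.25% → $1.88
Bluetooth speaker $88.70: electronic goods, under $100.00 → 2.25% → $2.00
LED flashlight $18.98: general merchandise → 4.75% → $0.90
Tablet $669.49: electronic goods, $100.00 or more → 11% → $73.64
27" monitor $356.48: electronic goods, $100.00 or more → 11% → $39.21
Sparkling wine $12.15: alcohol → 10.25% → $1.25
Total tax = $1.30 + $1.32 + $0.96 + $0.58 + $1.88 + $2.00 + $0.90 + $73.64 + $39.21 + $1.25 = $123.04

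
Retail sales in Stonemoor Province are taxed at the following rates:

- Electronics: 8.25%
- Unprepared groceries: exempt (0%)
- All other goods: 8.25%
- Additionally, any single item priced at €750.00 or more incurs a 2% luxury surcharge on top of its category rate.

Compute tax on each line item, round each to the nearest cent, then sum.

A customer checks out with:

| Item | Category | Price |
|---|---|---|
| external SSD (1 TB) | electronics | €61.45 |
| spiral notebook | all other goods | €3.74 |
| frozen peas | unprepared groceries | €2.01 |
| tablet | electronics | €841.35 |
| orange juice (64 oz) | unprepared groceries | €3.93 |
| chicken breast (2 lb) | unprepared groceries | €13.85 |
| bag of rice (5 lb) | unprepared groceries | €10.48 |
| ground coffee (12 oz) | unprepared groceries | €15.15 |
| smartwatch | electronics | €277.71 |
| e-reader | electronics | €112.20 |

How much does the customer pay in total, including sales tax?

External SSD (1 TB) €61.45: electronics → 8.25% → €5.07
Spiral notebook €3.74: all other goods → 8.25% → €0.31
Frozen peas €2.01: unprepared groceries → 0% → €0.00
Tablet €841.35: electronics → 8.25% + 2% surcharge = 10.25% → €86.24
Orange juice (64 oz) €3.93: unprepared groceries → 0% → €0.00
Chicken breast (2 lb) €13.85: unprepared groceries → 0% → €0.00
Bag of rice (5 lb) €10.48: unprepared groceries → 0% → €0.00
Ground coffee (12 oz) €15.15: unprepared groceries → 0% → €0.00
Smartwatch €277.71: electronics → 8.25% → €22.91
E-reader €112.20: electronics → 8.25% → €9.26
Subtotal = €1341.87; tax = €123.79; total due = €1465.66

€1465.66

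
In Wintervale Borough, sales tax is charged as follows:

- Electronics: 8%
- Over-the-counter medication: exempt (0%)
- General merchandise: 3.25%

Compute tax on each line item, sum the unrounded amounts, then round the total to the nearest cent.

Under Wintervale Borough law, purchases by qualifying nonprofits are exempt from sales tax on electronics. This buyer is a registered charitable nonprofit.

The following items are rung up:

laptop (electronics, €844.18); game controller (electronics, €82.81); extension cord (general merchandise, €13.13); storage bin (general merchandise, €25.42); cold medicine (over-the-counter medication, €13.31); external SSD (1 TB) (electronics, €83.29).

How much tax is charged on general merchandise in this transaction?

€1.25

Extension cord €13.13: general merchandise → 3.25% → €0.426725
Storage bin €25.42: general merchandise → 3.25% → €0.82615
Tax on general merchandise: unrounded sum = €1.252875 → €1.25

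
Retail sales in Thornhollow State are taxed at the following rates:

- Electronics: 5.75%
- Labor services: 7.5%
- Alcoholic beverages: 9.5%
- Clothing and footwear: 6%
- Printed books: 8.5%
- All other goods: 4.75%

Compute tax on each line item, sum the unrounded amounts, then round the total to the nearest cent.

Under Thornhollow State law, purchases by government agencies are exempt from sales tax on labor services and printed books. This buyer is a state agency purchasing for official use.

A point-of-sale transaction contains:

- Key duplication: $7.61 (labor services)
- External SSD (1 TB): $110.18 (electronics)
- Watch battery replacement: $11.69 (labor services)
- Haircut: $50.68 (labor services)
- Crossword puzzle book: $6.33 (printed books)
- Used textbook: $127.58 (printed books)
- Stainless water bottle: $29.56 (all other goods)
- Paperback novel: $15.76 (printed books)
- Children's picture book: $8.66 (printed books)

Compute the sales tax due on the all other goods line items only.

Stainless water bottle $29.56: all other goods → 4.75% → $1.4041
Tax on all other goods: unrounded sum = $1.4041 → $1.40

$1.40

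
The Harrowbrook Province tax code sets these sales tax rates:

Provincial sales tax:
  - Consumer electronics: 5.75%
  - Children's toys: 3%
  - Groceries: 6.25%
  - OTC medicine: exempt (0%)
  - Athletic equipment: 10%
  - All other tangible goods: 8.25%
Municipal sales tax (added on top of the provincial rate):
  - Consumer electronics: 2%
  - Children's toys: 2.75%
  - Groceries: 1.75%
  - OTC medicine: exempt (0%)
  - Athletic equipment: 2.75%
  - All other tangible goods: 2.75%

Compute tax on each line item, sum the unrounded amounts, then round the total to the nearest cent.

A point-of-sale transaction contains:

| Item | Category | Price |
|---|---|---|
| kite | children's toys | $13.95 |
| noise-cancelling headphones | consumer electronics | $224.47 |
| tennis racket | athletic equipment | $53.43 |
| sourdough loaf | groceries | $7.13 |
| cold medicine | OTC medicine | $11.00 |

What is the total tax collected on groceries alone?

Sourdough loaf $7.13: groceries → 6.25% + 1.75% municipal = 8% → $0.5704
Tax on groceries: unrounded sum = $0.5704 → $0.57

$0.57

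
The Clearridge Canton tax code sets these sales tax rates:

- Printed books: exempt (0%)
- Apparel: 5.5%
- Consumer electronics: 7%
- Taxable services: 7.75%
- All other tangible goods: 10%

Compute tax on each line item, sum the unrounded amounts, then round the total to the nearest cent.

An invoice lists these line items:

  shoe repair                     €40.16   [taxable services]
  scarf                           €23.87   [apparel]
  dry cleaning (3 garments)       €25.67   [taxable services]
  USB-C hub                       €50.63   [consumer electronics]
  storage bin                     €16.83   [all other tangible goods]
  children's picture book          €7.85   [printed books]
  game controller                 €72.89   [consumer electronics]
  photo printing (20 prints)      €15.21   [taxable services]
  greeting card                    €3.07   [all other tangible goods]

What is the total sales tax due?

€18.23

Shoe repair €40.16: taxable services → 7.75% → €3.1124
Scarf €23.87: apparel → 5.5% → €1.31285
Dry cleaning (3 garments) €25.67: taxable services → 7.75% → €1.989425
USB-C hub €50.63: consumer electronics → 7% → €3.5441
Storage bin €16.83: all other tangible goods → 10% → €1.683
Children's picture book €7.85: printed books → 0% → €0.00
Game controller €72.89: consumer electronics → 7% → €5.1023
Photo printing (20 prints) €15.21: taxable services → 7.75% → €1.178775
Greeting card €3.07: all other tangible goods → 10% → €0.307
Unrounded tax sum = €18.22985 → €18.23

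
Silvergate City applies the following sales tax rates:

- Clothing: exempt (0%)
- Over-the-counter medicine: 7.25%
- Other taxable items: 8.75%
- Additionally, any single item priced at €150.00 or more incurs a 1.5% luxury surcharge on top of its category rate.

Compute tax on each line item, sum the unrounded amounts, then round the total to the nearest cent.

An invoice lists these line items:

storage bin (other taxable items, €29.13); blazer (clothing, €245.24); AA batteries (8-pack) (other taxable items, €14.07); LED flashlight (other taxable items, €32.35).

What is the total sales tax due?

€10.29

Storage bin €29.13: other taxable items → 8.75% → €2.548875
Blazer €245.24: clothing → 0% + 1.5% surcharge = 1.5% → €3.6786
AA batteries (8-pack) €14.07: other taxable items → 8.75% → €1.231125
LED flashlight €32.35: other taxable items → 8.75% → €2.830625
Unrounded tax sum = €10.289225 → €10.29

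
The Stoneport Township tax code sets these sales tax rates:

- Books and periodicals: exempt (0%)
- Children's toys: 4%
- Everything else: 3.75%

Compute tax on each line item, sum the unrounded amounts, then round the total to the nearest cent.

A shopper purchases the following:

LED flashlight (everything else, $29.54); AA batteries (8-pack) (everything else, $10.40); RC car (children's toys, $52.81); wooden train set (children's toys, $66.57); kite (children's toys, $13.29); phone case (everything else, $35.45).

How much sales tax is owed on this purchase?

LED flashlight $29.54: everything else → 3.75% → $1.10775
AA batteries (8-pack) $10.40: everything else → 3.75% → $0.39
RC car $52.81: children's toys → 4% → $2.1124
Wooden train set $66.57: children's toys → 4% → $2.6628
Kite $13.29: children's toys → 4% → $0.5316
Phone case $35.45: everything else → 3.75% → $1.329375
Unrounded tax sum = $8.133925 → $8.13

$8.13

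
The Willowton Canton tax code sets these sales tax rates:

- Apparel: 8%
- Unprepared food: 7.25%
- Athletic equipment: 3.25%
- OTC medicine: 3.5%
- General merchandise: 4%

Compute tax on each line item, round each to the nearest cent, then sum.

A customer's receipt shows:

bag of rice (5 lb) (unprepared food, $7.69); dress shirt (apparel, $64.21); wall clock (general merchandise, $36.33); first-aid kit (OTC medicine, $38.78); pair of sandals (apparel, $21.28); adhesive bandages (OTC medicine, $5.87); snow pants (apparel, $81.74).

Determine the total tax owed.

$16.96

Bag of rice (5 lb) $7.69: unprepared food → 7.25% → $0.56
Dress shirt $64.21: apparel → 8% → $5.14
Wall clock $36.33: general merchandise → 4% → $1.45
First-aid kit $38.78: OTC medicine → 3.5% → $1.36
Pair of sandals $21.28: apparel → 8% → $1.70
Adhesive bandages $5.87: OTC medicine → 3.5% → $0.21
Snow pants $81.74: apparel → 8% → $6.54
Total tax = $0.56 + $5.14 + $1.45 + $1.36 + $1.70 + $0.21 + $6.54 = $16.96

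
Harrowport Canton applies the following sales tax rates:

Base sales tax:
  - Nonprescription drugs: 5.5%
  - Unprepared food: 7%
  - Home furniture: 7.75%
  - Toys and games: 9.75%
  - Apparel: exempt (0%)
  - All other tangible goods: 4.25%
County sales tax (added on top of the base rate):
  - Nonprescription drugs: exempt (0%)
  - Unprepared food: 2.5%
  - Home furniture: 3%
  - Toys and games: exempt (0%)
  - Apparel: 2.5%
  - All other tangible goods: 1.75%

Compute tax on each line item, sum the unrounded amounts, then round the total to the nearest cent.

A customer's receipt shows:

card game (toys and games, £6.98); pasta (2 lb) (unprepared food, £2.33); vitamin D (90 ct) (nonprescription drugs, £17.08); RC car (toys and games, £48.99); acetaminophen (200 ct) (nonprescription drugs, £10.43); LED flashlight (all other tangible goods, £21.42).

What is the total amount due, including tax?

Card game £6.98: toys and games → 9.75% + 0% county = 9.75% → £0.68055
Pasta (2 lb) £2.33: unprepared food → 7% + 2.5% county = 9.5% → £0.22135
Vitamin D (90 ct) £17.08: nonprescription drugs → 5.5% + 0% county = 5.5% → £0.9394
RC car £48.99: toys and games → 9.75% + 0% county = 9.75% → £4.776525
Acetaminophen (200 ct) £10.43: nonprescription drugs → 5.5% + 0% county = 5.5% → £0.57365
LED flashlight £21.42: all other tangible goods → 4.25% + 1.75% county = 6% → £1.2852
Subtotal = £107.23; unrounded tax = £8.476675 → £8.48; total due = £115.71

£115.71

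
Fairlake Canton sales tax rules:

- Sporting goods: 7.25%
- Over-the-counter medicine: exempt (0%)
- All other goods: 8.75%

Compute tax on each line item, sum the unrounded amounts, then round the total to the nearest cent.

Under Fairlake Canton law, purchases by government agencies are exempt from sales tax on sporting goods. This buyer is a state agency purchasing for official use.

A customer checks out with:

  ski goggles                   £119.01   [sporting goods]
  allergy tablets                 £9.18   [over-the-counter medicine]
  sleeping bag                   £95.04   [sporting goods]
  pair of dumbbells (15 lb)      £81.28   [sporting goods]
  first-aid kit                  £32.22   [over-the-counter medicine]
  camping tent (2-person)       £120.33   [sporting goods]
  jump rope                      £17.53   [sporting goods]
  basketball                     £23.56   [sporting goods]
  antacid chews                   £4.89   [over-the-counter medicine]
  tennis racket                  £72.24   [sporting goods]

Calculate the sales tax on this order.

Ski goggles £119.01: sporting goods, buyer-exempt → 0% → £0.00
Allergy tablets £9.18: over-the-counter medicine → 0% → £0.00
Sleeping bag £95.04: sporting goods, buyer-exempt → 0% → £0.00
Pair of dumbbells (15 lb) £81.28: sporting goods, buyer-exempt → 0% → £0.00
First-aid kit £32.22: over-the-counter medicine → 0% → £0.00
Camping tent (2-person) £120.33: sporting goods, buyer-exempt → 0% → £0.00
Jump rope £17.53: sporting goods, buyer-exempt → 0% → £0.00
Basketball £23.56: sporting goods, buyer-exempt → 0% → £0.00
Antacid chews £4.89: over-the-counter medicine → 0% → £0.00
Tennis racket £72.24: sporting goods, buyer-exempt → 0% → £0.00
Unrounded tax sum = £0.00 → £0.00

£0.00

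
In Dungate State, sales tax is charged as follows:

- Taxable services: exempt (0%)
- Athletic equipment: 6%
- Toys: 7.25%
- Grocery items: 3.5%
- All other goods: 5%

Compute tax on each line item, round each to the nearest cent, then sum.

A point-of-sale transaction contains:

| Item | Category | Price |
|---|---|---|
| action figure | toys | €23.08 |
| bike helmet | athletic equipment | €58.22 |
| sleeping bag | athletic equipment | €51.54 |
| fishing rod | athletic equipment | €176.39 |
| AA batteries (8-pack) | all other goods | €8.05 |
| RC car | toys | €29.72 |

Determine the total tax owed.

Action figure €23.08: toys → 7.25% → €1.67
Bike helmet €58.22: athletic equipment → 6% → €3.49
Sleeping bag €51.54: athletic equipment → 6% → €3.09
Fishing rod €176.39: athletic equipment → 6% → €10.58
AA batteries (8-pack) €8.05: all other goods → 5% → €0.40
RC car €29.72: toys → 7.25% → €2.15
Total tax = €1.67 + €3.49 + €3.09 + €10.58 + €0.40 + €2.15 = €21.38

€21.38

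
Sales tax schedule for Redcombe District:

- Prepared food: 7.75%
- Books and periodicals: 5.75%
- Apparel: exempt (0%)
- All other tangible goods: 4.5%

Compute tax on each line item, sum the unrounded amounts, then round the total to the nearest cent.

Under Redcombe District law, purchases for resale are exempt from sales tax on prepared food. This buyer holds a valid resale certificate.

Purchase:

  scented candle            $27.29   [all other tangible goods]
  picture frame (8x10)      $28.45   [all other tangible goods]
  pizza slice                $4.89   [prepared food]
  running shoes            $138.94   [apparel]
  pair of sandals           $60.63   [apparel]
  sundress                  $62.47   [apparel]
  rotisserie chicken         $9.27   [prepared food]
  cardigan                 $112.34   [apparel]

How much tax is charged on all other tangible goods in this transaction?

Scented candle $27.29: all other tangible goods → 4.5% → $1.22805
Picture frame (8x10) $28.45: all other tangible goods → 4.5% → $1.28025
Tax on all other tangible goods: unrounded sum = $2.5083 → $2.51

$2.51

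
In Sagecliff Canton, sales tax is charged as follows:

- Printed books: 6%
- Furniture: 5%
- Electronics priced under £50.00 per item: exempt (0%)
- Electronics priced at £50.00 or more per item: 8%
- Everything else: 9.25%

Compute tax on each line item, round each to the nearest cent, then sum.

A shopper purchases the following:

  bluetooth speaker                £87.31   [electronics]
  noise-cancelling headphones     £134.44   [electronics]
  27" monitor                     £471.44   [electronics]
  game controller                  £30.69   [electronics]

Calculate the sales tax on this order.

£55.46

Bluetooth speaker £87.31: electronics, £50.00 or more → 8% → £6.98
Noise-cancelling headphones £134.44: electronics, £50.00 or more → 8% → £10.76
27" monitor £471.44: electronics, £50.00 or more → 8% → £37.72
Game controller £30.69: electronics, under £50.00 → 0% → £0.00
Total tax = £6.98 + £10.76 + £37.72 = £55.46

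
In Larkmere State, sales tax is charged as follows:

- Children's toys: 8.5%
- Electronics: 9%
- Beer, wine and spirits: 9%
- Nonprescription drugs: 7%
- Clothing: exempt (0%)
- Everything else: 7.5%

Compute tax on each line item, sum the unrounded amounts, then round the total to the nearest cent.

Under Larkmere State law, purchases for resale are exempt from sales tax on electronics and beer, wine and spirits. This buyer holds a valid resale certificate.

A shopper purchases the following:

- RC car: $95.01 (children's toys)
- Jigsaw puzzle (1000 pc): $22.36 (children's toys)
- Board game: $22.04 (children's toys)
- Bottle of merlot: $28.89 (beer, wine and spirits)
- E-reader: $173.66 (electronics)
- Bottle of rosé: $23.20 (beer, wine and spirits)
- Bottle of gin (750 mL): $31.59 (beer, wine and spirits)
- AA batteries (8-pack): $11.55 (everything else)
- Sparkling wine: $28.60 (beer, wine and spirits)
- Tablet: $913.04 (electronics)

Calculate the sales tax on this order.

RC car $95.01: children's toys → 8.5% → $8.07585
Jigsaw puzzle (1000 pc) $22.36: children's toys → 8.5% → $1.9006
Board game $22.04: children's toys → 8.5% → $1.8734
Bottle of merlot $28.89: beer, wine and spirits, buyer-exempt → 0% → $0.00
E-reader $173.66: electronics, buyer-exempt → 0% → $0.00
Bottle of rosé $23.20: beer, wine and spirits, buyer-exempt → 0% → $0.00
Bottle of gin (750 mL) $31.59: beer, wine and spirits, buyer-exempt → 0% → $0.00
AA batteries (8-pack) $11.55: everything else → 7.5% → $0.86625
Sparkling wine $28.60: beer, wine and spirits, buyer-exempt → 0% → $0.00
Tablet $913.04: electronics, buyer-exempt → 0% → $0.00
Unrounded tax sum = $12.7161 → $12.72

$12.72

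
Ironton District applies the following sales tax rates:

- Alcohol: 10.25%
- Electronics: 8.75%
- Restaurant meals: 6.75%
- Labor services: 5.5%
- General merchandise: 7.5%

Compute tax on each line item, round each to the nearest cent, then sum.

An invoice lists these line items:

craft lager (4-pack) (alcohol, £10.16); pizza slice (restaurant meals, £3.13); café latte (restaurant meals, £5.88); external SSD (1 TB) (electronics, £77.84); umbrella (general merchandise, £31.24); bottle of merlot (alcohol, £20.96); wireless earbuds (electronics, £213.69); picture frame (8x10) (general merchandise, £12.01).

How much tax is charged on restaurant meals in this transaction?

Pizza slice £3.13: restaurant meals → 6.75% → £0.21
Café latte £5.88: restaurant meals → 6.75% → £0.40
Tax on restaurant meals = £0.21 + £0.40 = £0.61

£0.61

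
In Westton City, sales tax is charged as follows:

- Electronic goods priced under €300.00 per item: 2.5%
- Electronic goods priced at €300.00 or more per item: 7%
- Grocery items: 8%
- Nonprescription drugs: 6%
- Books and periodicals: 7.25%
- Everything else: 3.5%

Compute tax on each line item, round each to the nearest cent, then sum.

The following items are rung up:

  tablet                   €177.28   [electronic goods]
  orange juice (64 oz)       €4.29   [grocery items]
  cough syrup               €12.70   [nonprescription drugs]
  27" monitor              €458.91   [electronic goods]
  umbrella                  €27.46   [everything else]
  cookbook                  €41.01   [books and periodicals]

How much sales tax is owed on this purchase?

Tablet €177.28: electronic goods, under €300.00 → 2.5% → €4.43
Orange juice (64 oz) €4.29: grocery items → 8% → €0.34
Cough syrup €12.70: nonprescription drugs → 6% → €0.76
27" monitor €458.91: electronic goods, €300.00 or more → 7% → €32.12
Umbrella €27.46: everything else → 3.5% → €0.96
Cookbook €41.01: books and periodicals → 7.25% → €2.97
Total tax = €4.43 + €0.34 + €0.76 + €32.12 + €0.96 + €2.97 = €41.58

€41.58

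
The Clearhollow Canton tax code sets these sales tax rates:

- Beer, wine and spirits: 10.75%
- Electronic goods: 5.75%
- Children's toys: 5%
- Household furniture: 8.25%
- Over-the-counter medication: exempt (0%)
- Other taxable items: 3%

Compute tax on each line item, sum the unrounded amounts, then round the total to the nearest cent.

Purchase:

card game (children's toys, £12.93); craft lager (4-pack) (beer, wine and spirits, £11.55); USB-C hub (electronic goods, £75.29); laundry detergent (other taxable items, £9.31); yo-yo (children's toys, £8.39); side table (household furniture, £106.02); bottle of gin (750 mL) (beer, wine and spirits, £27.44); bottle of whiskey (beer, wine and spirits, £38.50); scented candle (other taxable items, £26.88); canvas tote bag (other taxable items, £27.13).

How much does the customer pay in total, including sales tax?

£367.81

Card game £12.93: children's toys → 5% → £0.6465
Craft lager (4-pack) £11.55: beer, wine and spirits → 10.75% → £1.241625
USB-C hub £75.29: electronic goods → 5.75% → £4.329175
Laundry detergent £9.31: other taxable items → 3% → £0.2793
Yo-yo £8.39: children's toys → 5% → £0.4195
Side table £106.02: household furniture → 8.25% → £8.74665
Bottle of gin (750 mL) £27.44: beer, wine and spirits → 10.75% → £2.9498
Bottle of whiskey £38.50: beer, wine and spirits → 10.75% → £4.13875
Scented candle £26.88: other taxable items → 3% → £0.8064
Canvas tote bag £27.13: other taxable items → 3% → £0.8139
Subtotal = £343.44; unrounded tax = £24.3716 → £24.37; total due = £367.81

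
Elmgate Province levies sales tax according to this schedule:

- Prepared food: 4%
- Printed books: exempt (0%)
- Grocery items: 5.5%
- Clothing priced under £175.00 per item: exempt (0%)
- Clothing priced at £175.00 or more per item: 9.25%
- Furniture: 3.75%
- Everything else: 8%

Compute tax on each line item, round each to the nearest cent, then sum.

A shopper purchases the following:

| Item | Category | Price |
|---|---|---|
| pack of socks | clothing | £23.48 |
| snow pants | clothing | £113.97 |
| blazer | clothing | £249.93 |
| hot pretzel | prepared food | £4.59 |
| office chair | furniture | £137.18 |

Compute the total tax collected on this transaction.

Pack of socks £23.48: clothing, under £175.00 → 0% → £0.00
Snow pants £113.97: clothing, under £175.00 → 0% → £0.00
Blazer £249.93: clothing, £175.00 or more → 9.25% → £23.12
Hot pretzel £4.59: prepared food → 4% → £0.18
Office chair £137.18: furniture → 3.75% → £5.14
Total tax = £23.12 + £0.18 + £5.14 = £28.44

£28.44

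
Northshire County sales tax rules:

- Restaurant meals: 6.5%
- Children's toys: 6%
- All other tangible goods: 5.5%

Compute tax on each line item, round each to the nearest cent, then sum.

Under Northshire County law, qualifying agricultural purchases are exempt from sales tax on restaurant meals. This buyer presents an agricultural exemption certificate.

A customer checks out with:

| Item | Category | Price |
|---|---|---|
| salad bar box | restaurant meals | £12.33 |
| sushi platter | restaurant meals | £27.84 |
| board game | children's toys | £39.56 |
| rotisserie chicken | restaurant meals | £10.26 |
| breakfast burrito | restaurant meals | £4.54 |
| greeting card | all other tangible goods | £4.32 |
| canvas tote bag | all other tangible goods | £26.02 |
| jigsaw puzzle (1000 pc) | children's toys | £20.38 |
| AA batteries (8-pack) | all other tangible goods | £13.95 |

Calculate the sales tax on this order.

Salad bar box £12.33: restaurant meals, buyer-exempt → 0% → £0.00
Sushi platter £27.84: restaurant meals, buyer-exempt → 0% → £0.00
Board game £39.56: children's toys → 6% → £2.37
Rotisserie chicken £10.26: restaurant meals, buyer-exempt → 0% → £0.00
Breakfast burrito £4.54: restaurant meals, buyer-exempt → 0% → £0.00
Greeting card £4.32: all other tangible goods → 5.5% → £0.24
Canvas tote bag £26.02: all other tangible goods → 5.5% → £1.43
Jigsaw puzzle (1000 pc) £20.38: children's toys → 6% → £1.22
AA batteries (8-pack) £13.95: all other tangible goods → 5.5% → £0.77
Total tax = £2.37 + £0.24 + £1.43 + £1.22 + £0.77 = £6.03

£6.03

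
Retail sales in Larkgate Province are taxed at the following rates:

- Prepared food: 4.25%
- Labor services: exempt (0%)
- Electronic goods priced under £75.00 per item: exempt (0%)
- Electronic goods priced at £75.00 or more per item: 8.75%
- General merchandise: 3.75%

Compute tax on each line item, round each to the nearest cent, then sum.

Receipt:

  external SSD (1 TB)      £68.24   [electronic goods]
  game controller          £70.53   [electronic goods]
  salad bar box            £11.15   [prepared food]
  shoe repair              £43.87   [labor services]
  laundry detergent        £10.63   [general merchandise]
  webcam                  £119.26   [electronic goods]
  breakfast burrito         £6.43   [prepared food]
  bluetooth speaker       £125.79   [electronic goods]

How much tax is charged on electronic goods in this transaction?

External SSD (1 TB) £68.24: electronic goods, under £75.00 → 0% → £0.00
Game controller £70.53: electronic goods, under £75.00 → 0% → £0.00
Webcam £119.26: electronic goods, £75.00 or more → 8.75% → £10.44
Bluetooth speaker £125.79: electronic goods, £75.00 or more → 8.75% → £11.01
Tax on electronic goods = £0.00 + £0.00 + £10.44 + £11.01 = £21.45

£21.45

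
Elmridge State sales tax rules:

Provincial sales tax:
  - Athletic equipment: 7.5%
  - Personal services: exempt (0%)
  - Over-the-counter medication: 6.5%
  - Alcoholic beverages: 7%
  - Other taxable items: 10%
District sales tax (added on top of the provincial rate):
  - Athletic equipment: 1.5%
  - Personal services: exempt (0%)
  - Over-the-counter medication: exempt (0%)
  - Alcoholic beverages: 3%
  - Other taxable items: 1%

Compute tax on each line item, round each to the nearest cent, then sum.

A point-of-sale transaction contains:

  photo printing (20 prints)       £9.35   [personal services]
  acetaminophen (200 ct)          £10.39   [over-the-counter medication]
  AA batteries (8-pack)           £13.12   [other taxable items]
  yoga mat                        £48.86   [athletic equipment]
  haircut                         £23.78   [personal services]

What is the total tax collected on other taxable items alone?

AA batteries (8-pack) £13.12: other taxable items → 10% + 1% district = 11% → £1.44
Tax on other taxable items = £1.44

£1.44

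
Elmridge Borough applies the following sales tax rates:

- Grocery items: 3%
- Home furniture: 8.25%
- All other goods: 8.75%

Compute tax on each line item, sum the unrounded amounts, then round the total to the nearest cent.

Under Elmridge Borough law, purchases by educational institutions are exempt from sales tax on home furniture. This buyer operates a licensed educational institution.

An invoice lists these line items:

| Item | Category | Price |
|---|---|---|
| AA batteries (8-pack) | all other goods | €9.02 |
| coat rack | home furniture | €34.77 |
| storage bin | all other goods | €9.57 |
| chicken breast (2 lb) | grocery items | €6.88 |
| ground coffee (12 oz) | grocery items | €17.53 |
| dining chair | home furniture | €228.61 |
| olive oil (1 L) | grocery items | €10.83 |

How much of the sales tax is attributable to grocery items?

€1.06

Chicken breast (2 lb) €6.88: grocery items → 3% → €0.2064
Ground coffee (12 oz) €17.53: grocery items → 3% → €0.5259
Olive oil (1 L) €10.83: grocery items → 3% → €0.3249
Tax on grocery items: unrounded sum = €1.0572 → €1.06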